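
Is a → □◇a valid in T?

Not valid

Tableau for the negation ¬(a → □◇a):
1. ¬(a → □◇a), w0
2. a, w0
3. ¬□◇a, w0
4. ¬◇a, w1
5. ¬a, w1
Accessibility: w0Rw0, w0Rw1, w1Rw1
The negation has an open branch (countermodel exists).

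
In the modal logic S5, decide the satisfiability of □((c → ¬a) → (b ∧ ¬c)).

1. □((c → ¬a) → (b ∧ ¬c)), u
2. (c → ¬a) → (b ∧ ¬c), u   [□-rule on 1 via uRu]
3. b ∧ ¬c, u   [→-rule on 2 (branches; this branch)]
4. b, u   [∧-rule on 3]
5. ¬c, u   [∧-rule on 3]
Accessibility: uRu

Yes, satisfiable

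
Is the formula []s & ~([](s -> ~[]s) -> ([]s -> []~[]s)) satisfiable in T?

Unsatisfiable

1. []s & ~([](s -> ~[]s) -> ([]s -> []~[]s)), 0
2. []s, 0
3. ~([](s -> ~[]s) -> ([]s -> []~[]s)), 0
4. [](s -> ~[]s), 0
5. ~([]s -> []~[]s), 0
6. ~[]~[]s, 0
7. s, 0
8. s -> ~[]s, 0
9. ~[]s, 0
10. []s, 1
11. s, 1
12. s -> ~[]s, 1
13. ~[]s, 1
14. ~s, 2
15. s, 2
Accessibility: 0R0, 0R1, 0R2, 1R1, 2R2
Branch closes: s and ~s both at 2.
All branches of the tableau close; one closing branch shown above.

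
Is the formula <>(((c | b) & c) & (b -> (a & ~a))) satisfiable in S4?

Satisfiable

1. <>(((c | b) & c) & (b -> (a & ~a))), w0
2. ((c | b) & c) & (b -> (a & ~a)), w1
3. (c | b) & c, w1
4. b -> (a & ~a), w1
5. c | b, w1
6. c, w1
7. ~b, w1
Accessibility: w0Rw0, w0Rw1, w1Rw1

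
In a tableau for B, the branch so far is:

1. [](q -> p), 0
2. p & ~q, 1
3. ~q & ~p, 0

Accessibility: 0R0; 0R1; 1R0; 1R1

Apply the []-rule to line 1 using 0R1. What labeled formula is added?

q -> p, 1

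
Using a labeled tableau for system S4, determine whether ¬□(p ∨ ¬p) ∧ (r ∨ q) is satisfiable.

No, unsatisfiable

1. ¬□(p ∨ ¬p) ∧ (r ∨ q), w0
2. ¬□(p ∨ ¬p), w0
3. r ∨ q, w0
4. q, w0
5. ¬(p ∨ ¬p), w1
6. ¬p, w1
7. p, w1
Accessibility: w0Rw0, w0Rw1, w1Rw1
Branch closes: p and ¬p both at w1.
All branches of the tableau close; one closing branch shown above.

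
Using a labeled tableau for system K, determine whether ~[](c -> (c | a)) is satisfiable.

1. ~[](c -> (c | a)), w0
2. ~(c -> (c | a)), w1   [~[]-rule on 1: fresh world w1, w0Rw1]
3. c, w1   [~->-rule on 2]
4. ~(c | a), w1   [~->-rule on 2]
5. ~c, w1   [~|-rule on 4]
6. ~a, w1   [~|-rule on 4]
Accessibility: w0Rw1
Branch closes: c and ~c both at w1.
All branches of the tableau close; one closing branch shown above.

Unsatisfiable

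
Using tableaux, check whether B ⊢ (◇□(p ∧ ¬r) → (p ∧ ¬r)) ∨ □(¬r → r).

Valid in B

Tableau for the negation ¬((◇□(p ∧ ¬r) → (p ∧ ¬r)) ∨ □(¬r → r)):
1. ¬((◇□(p ∧ ¬r) → (p ∧ ¬r)) ∨ □(¬r → r)), u
2. ¬(◇□(p ∧ ¬r) → (p ∧ ¬r)), u
3. ¬□(¬r → r), u
4. ◇□(p ∧ ¬r), u
5. ¬(p ∧ ¬r), u
6. r, u
7. ¬(¬r → r), v
8. ¬r, v
9. □(p ∧ ¬r), w
10. p ∧ ¬r, u
11. p, u
12. ¬r, u
Accessibility: uRu, uRv, uRw, vRu, vRv, wRu, wRw
Branch closes: r and ¬r both at u.
Every branch of the negation's tableau closes; the branch above is one of them.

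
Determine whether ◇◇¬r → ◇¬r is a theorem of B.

Not valid

Tableau for the negation ¬(◇◇¬r → ◇¬r):
1. ¬(◇◇¬r → ◇¬r), w0
2. ◇◇¬r, w0   [¬→-rule on 1]
3. ¬◇¬r, w0   [¬→-rule on 1]
4. r, w0   [¬◇-rule on 3 via w0Rw0]
5. ◇¬r, w1   [◇-rule on 2: fresh world w1, w0Rw1]
6. r, w1   [¬◇-rule on 3 via w0Rw1]
7. ¬r, w2   [◇-rule on 5: fresh world w2, w1Rw2]
Accessibility: w0Rw0, w0Rw1, w1Rw0, w1Rw1, w1Rw2, w2Rw1, w2Rw2
The negation has an open branch (countermodel exists).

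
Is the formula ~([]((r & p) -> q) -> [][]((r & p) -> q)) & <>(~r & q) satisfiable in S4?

1. ~([]((r & p) -> q) -> [][]((r & p) -> q)) & <>(~r & q), w0
2. ~([]((r & p) -> q) -> [][]((r & p) -> q)), w0
3. <>(~r & q), w0
4. []((r & p) -> q), w0
5. ~[][]((r & p) -> q), w0
6. (r & p) -> q, w0
7. ~(r & p), w0
8. ~p, w0
9. ~r & q, w1
10. ~r, w1
11. q, w1
12. (r & p) -> q, w1
13. ~(r & p), w1
14. ~p, w1
15. ~[]((r & p) -> q), w2
16. (r & p) -> q, w2
17. ~(r & p), w2
18. ~p, w2
19. ~((r & p) -> q), w3
20. r & p, w3
21. ~q, w3
22. r, w3
23. p, w3
24. (r & p) -> q, w3
25. ~(r & p), w3
26. ~p, w3
Accessibility: w0Rw0, w0Rw1, w0Rw2, w0Rw3, w1Rw1, w2Rw2, w2Rw3, w3Rw3
Branch closes: p and ~p both at w3.
(One branch shown.) All branches close.

Unsatisfiable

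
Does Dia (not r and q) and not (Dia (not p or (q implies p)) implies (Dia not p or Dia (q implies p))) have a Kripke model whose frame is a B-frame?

Unsatisfiable (every branch closes)

1. Dia (not r and q) and not (Dia (not p or (q implies p)) implies (Dia not p or Dia (q implies p))), w0
2. Dia (not r and q), w0
3. not (Dia (not p or (q implies p)) implies (Dia not p or Dia (q implies p))), w0
4. Dia (not p or (q implies p)), w0
5. not (Dia not p or Dia (q implies p)), w0
6. not Dia not p, w0
7. not Dia (q implies p), w0
8. p, w0
9. not (q implies p), w0
10. q, w0
11. not p, w0
Accessibility: w0Rw0
Branch closes: p and not p both at w0.
All branches of the tableau close; one closing branch shown above.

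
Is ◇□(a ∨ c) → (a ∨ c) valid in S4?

Tableau for the negation ¬(◇□(a ∨ c) → (a ∨ c)):
1. ¬(◇□(a ∨ c) → (a ∨ c)), w0
2. ◇□(a ∨ c), w0   [¬→-rule on 1]
3. ¬(a ∨ c), w0   [¬→-rule on 1]
4. ¬a, w0   [¬∨-rule on 3]
5. ¬c, w0   [¬∨-rule on 3]
6. □(a ∨ c), w1   [◇-rule on 2: fresh world w1, w0Rw1]
7. a ∨ c, w1   [□-rule on 6 via w1Rw1]
8. c, w1   [∨-rule on 7 (branches; this branch)]
Accessibility: w0Rw0, w0Rw1, w1Rw1
The negation has an open branch (countermodel exists).

No, not valid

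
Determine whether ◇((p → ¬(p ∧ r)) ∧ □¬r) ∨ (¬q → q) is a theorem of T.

Tableau for the negation ¬(◇((p → ¬(p ∧ r)) ∧ □¬r) ∨ (¬q → q)):
1. ¬(◇((p → ¬(p ∧ r)) ∧ □¬r) ∨ (¬q → q)), w0
2. ¬◇((p → ¬(p ∧ r)) ∧ □¬r), w0
3. ¬(¬q → q), w0
4. ¬q, w0
5. ¬((p → ¬(p ∧ r)) ∧ □¬r), w0
6. ¬□¬r, w0
7. r, w1
8. ¬((p → ¬(p ∧ r)) ∧ □¬r), w1
9. ¬□¬r, w1
10. r, w2
Accessibility: w0Rw0, w0Rw1, w1Rw1, w1Rw2, w2Rw2
The negation has an open branch (countermodel exists).

No, not valid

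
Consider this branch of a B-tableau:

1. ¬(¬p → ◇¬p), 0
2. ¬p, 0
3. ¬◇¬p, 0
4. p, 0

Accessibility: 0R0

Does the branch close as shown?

Both p and ¬p appear at 0.

Yes, closed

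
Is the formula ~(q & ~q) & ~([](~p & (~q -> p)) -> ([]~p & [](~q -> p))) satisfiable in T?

1. ~(q & ~q) & ~([](~p & (~q -> p)) -> ([]~p & [](~q -> p))), 0
2. ~(q & ~q), 0
3. ~([](~p & (~q -> p)) -> ([]~p & [](~q -> p))), 0
4. [](~p & (~q -> p)), 0
5. ~([]~p & [](~q -> p)), 0
6. ~p & (~q -> p), 0
7. ~p, 0
8. ~q -> p, 0
9. q, 0
10. ~[](~q -> p), 0
11. ~(~q -> p), 1
12. ~q, 1
13. ~p, 1
14. ~p & (~q -> p), 1
15. ~q -> p, 1
16. p, 1
Accessibility: 0R0, 0R1, 1R1
Branch closes: p and ~p both at 1.
Every branch closes; the branch above is one of them.

Unsatisfiable (every branch closes)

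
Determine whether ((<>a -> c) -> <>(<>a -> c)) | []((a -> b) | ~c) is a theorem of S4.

Valid

Tableau for the negation ~(((<>a -> c) -> <>(<>a -> c)) | []((a -> b) | ~c)):
1. ~(((<>a -> c) -> <>(<>a -> c)) | []((a -> b) | ~c)), u
2. ~((<>a -> c) -> <>(<>a -> c)), u   [~|-rule on 1]
3. ~[]((a -> b) | ~c), u   [~|-rule on 1]
4. <>a -> c, u   [~->-rule on 2]
5. ~<>(<>a -> c), u   [~->-rule on 2]
6. ~(<>a -> c), u   [~<>-rule on 5 via uRu]
7. <>a, u   [~->-rule on 6]
8. ~c, u   [~->-rule on 6]
9. ~<>a, u   [->-rule on 4 (branches; this branch)]
10. ~a, u   [~<>-rule on 9 via uRu]
11. ~((a -> b) | ~c), v   [~[]-rule on 3: fresh world v, uRv]
12. ~(a -> b), v   [~|-rule on 11]
13. c, v   [~|-rule on 11]
14. a, v   [~->-rule on 12]
15. ~b, v   [~->-rule on 12]
16. ~(<>a -> c), v   [~<>-rule on 5 via uRv]
17. <>a, v   [~->-rule on 16]
18. ~c, v   [~->-rule on 16]
Accessibility: uRu, uRv, vRv
Branch closes: c and ~c both at v.
Every branch of the negation's tableau closes; the branch above is one of them.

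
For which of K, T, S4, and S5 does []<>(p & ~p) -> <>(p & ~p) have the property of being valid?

T-tableau for the negation ~([]<>(p & ~p) -> <>(p & ~p)):
1. ~([]<>(p & ~p) -> <>(p & ~p)), u
2. []<>(p & ~p), u
3. ~<>(p & ~p), u
4. <>(p & ~p), u
5. ~(p & ~p), u
6. p, u
7. p & ~p, v
8. p, v
9. ~p, v
Accessibility: uRu, uRv, vRv
Branch closes: p and ~p both at v.
Every branch closes (one shown): valid in T, hence also in S4, S5 (every theorem of T is a theorem of S4 and S5).
K-tableau for the negation ~([]<>(p & ~p) -> <>(p & ~p)):
1. ~([]<>(p & ~p) -> <>(p & ~p)), u
2. []<>(p & ~p), u
3. ~<>(p & ~p), u
Complete open branch: countermodel on a K-frame, so not valid in K.

T, S4, S5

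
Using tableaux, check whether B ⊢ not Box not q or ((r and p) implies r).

Valid in B

Tableau for the negation not (not Box not q or ((r and p) implies r)):
1. not (not Box not q or ((r and p) implies r)), 0
2. Box not q, 0
3. not ((r and p) implies r), 0
4. r and p, 0
5. not r, 0
6. r, 0
7. p, 0
Accessibility: 0R0
Branch closes: r and not r both at 0.
Every branch of the negation's tableau closes; the branch above is one of them.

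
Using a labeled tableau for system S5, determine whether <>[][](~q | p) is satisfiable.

1. <>[][](~q | p), w0
2. [][](~q | p), w1
3. [](~q | p), w0
4. [](~q | p), w1
5. ~q | p, w0
6. ~q | p, w1
7. p, w0
8. p, w1
Accessibility: w0Rw0, w0Rw1, w1Rw0, w1Rw1

Satisfiable (open branch found)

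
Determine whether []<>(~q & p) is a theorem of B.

Tableau for the negation ~[]<>(~q & p):
1. ~[]<>(~q & p), u
2. ~<>(~q & p), v
3. ~(~q & p), u
4. ~(~q & p), v
5. ~p, u
6. ~p, v
Accessibility: uRu, uRv, vRu, vRv
The negation has an open branch (countermodel exists).

No, not valid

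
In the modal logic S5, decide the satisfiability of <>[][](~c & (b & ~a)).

Satisfiable

1. <>[][](~c & (b & ~a)), u
2. [][](~c & (b & ~a)), v
3. [](~c & (b & ~a)), u
4. [](~c & (b & ~a)), v
5. ~c & (b & ~a), u
6. ~c, u
7. b & ~a, u
8. b, u
9. ~a, u
10. ~c & (b & ~a), v
11. ~c, v
12. b & ~a, v
13. b, v
14. ~a, v
Accessibility: uRu, uRv, vRu, vRv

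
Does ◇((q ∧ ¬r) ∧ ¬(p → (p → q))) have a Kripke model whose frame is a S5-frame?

1. ◇((q ∧ ¬r) ∧ ¬(p → (p → q))), w0
2. (q ∧ ¬r) ∧ ¬(p → (p → q)), w1
3. q ∧ ¬r, w1
4. ¬(p → (p → q)), w1
5. q, w1
6. ¬r, w1
7. p, w1
8. ¬(p → q), w1
9. ¬q, w1
Accessibility: w0Rw0, w0Rw1, w1Rw0, w1Rw1
Branch closes: q and ¬q both at w1.
All branches of the tableau close; one closing branch shown above.

Unsatisfiable (every branch closes)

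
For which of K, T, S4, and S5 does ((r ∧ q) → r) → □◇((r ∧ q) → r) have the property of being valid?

K-tableau for the negation ¬(((r ∧ q) → r) → □◇((r ∧ q) → r)):
1. ¬(((r ∧ q) → r) → □◇((r ∧ q) → r)), w0
2. (r ∧ q) → r, w0
3. ¬□◇((r ∧ q) → r), w0
4. r, w0
5. ¬◇((r ∧ q) → r), w1
Accessibility: w0Rw1
Complete open branch: countermodel on a K-frame, so not valid in K.
T-tableau for the negation ¬(((r ∧ q) → r) → □◇((r ∧ q) → r)):
1. ¬(((r ∧ q) → r) → □◇((r ∧ q) → r)), w0
2. (r ∧ q) → r, w0
3. ¬□◇((r ∧ q) → r), w0
4. ¬(r ∧ q), w0
5. ¬q, w0
6. ¬◇((r ∧ q) → r), w1
7. ¬((r ∧ q) → r), w1
8. r ∧ q, w1
9. ¬r, w1
10. r, w1
11. q, w1
Accessibility: w0Rw0, w0Rw1, w1Rw1
Branch closes: r and ¬r both at w1.
Every branch closes (one shown): valid in T, hence also in S4, S5 (every theorem of T is a theorem of S4 and S5).

T, S4, S5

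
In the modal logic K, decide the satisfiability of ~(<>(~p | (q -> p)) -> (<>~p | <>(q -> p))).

No, unsatisfiable

1. ~(<>(~p | (q -> p)) -> (<>~p | <>(q -> p))), u
2. <>(~p | (q -> p)), u
3. ~(<>~p | <>(q -> p)), u
4. ~<>~p, u
5. ~<>(q -> p), u
6. ~p | (q -> p), v
7. p, v
8. ~(q -> p), v
9. q, v
10. ~p, v
Accessibility: uRv
Branch closes: p and ~p both at v.
Every branch closes; the branch above is one of them.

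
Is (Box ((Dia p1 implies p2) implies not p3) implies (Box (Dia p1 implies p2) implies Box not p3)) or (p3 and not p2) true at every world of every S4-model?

Valid in S4

Tableau for the negation not ((Box ((Dia p1 implies p2) implies not p3) implies (Box (Dia p1 implies p2) implies Box not p3)) or (p3 and not p2)):
1. not ((Box ((Dia p1 implies p2) implies not p3) implies (Box (Dia p1 implies p2) implies Box not p3)) or (p3 and not p2)), w0
2. not (Box ((Dia p1 implies p2) implies not p3) implies (Box (Dia p1 implies p2) implies Box not p3)), w0
3. not (p3 and not p2), w0
4. Box ((Dia p1 implies p2) implies not p3), w0
5. not (Box (Dia p1 implies p2) implies Box not p3), w0
6. Box (Dia p1 implies p2), w0
7. not Box not p3, w0
8. (Dia p1 implies p2) implies not p3, w0
9. Dia p1 implies p2, w0
10. not p3, w0
11. not (Dia p1 implies p2), w0
12. Dia p1, w0
13. not p2, w0
14. not Dia p1, w0
15. not p1, w0
16. p3, w1
17. (Dia p1 implies p2) implies not p3, w1
18. Dia p1 implies p2, w1
19. not p1, w1
20. not (Dia p1 implies p2), w1
21. Dia p1, w1
22. not p2, w1
23. not Dia p1, w1
24. p1, w2
25. (Dia p1 implies p2) implies not p3, w2
26. Dia p1 implies p2, w2
27. not p1, w2
Accessibility: w0Rw0, w0Rw1, w0Rw2, w1Rw1, w2Rw2
Branch closes: p1 and not p1 both at w2.
Every branch of the negation's tableau closes; the branch above is one of them.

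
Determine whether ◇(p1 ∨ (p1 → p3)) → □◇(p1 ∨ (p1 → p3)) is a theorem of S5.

Tableau for the negation ¬(◇(p1 ∨ (p1 → p3)) → □◇(p1 ∨ (p1 → p3))):
1. ¬(◇(p1 ∨ (p1 → p3)) → □◇(p1 ∨ (p1 → p3))), u
2. ◇(p1 ∨ (p1 → p3)), u   [¬→-rule on 1]
3. ¬□◇(p1 ∨ (p1 → p3)), u   [¬→-rule on 1]
4. p1 ∨ (p1 → p3), v   [◇-rule on 2: fresh world v, uRv]
5. p1 → p3, v   [∨-rule on 4 (branches; this branch)]
6. p3, v   [→-rule on 5 (branches; this branch)]
7. ¬◇(p1 ∨ (p1 → p3)), w   [¬□-rule on 3: fresh world w, uRw]
8. ¬(p1 ∨ (p1 → p3)), u   [¬◇-rule on 7 via wRu]
9. ¬p1, u   [¬∨-rule on 8]
10. ¬(p1 → p3), u   [¬∨-rule on 8]
11. p1, u   [¬→-rule on 10]
12. ¬p3, u   [¬→-rule on 10]
Accessibility: uRu, uRv, uRw, vRu, vRv, vRw, wRu, wRv, wRw
Branch closes: p1 and ¬p1 both at u.
Every branch of the negation's tableau closes; the branch above is one of them.

Valid in S5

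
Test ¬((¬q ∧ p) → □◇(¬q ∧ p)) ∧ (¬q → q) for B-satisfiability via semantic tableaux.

1. ¬((¬q ∧ p) → □◇(¬q ∧ p)) ∧ (¬q → q), u
2. ¬((¬q ∧ p) → □◇(¬q ∧ p)), u
3. ¬q → q, u
4. ¬q ∧ p, u
5. ¬□◇(¬q ∧ p), u
6. ¬q, u
7. p, u
8. q, u
Accessibility: uRu
Branch closes: q and ¬q both at u.
Every branch closes; the branch above is one of them.

Unsatisfiable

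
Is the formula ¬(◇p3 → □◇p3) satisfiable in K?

1. ¬(◇p3 → □◇p3), u
2. ◇p3, u
3. ¬□◇p3, u
4. p3, v
5. ¬◇p3, w
Accessibility: uRv, uRw

Satisfiable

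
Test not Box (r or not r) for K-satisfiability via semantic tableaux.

1. not Box (r or not r), u
2. not (r or not r), v   [neg-Box-rule on 1: fresh world v, uRv]
3. not r, v   [neg-or-rule on 2]
4. r, v   [neg-or-rule on 2]
Accessibility: uRv
Branch closes: r and not r both at v.
(One branch shown.) All branches close.

Unsatisfiable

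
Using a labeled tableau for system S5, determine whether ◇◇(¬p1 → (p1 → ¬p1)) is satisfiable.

Satisfiable

1. ◇◇(¬p1 → (p1 → ¬p1)), u
2. ◇(¬p1 → (p1 → ¬p1)), v   [◇-rule on 1: fresh world v, uRv]
3. ¬p1 → (p1 → ¬p1), w   [◇-rule on 2: fresh world w, vRw]
4. p1 → ¬p1, w   [→-rule on 3 (branches; this branch)]
5. ¬p1, w   [→-rule on 4 (branches; this branch)]
Accessibility: uRu, uRv, uRw, vRu, vRv, vRw, wRu, wRv, wRw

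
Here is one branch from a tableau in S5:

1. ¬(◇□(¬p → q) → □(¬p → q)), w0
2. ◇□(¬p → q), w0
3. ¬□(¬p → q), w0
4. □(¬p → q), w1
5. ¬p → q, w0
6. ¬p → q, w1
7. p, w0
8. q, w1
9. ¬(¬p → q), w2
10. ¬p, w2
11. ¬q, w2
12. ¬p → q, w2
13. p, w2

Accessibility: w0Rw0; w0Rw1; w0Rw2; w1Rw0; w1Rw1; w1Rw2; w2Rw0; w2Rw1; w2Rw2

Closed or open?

Both p and ¬p appear at w2.

Yes, closed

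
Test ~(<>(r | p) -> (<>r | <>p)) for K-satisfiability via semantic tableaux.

1. ~(<>(r | p) -> (<>r | <>p)), u
2. <>(r | p), u   [~->-rule on 1]
3. ~(<>r | <>p), u   [~->-rule on 1]
4. ~<>r, u   [~|-rule on 3]
5. ~<>p, u   [~|-rule on 3]
6. r | p, v   [<>-rule on 2: fresh world v, uRv]
7. ~r, v   [~<>-rule on 4 via uRv]
8. ~p, v   [~<>-rule on 5 via uRv]
9. p, v   [|-rule on 6 (branches; this branch)]
Accessibility: uRv
Branch closes: p and ~p both at v.
(One branch shown.) All branches close.

Unsatisfiable (every branch closes)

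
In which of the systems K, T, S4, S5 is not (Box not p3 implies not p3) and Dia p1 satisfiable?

K-tableau for the formula:
1. not (Box not p3 implies not p3) and Dia p1, 0
2. not (Box not p3 implies not p3), 0   [and-rule on 1]
3. Dia p1, 0   [and-rule on 1]
4. Box not p3, 0   [neg-implies-rule on 2]
5. p3, 0   [neg-implies-rule on 2]
6. p1, 1   [Dia-rule on 3: fresh world 1, 0R1]
7. not p3, 1   [Box-rule on 4 via 0R1]
Accessibility: 0R1
Complete open branch: satisfiable in K.
T-tableau for the formula:
1. not (Box not p3 implies not p3) and Dia p1, 0
2. not (Box not p3 implies not p3), 0   [and-rule on 1]
3. Dia p1, 0   [and-rule on 1]
4. Box not p3, 0   [neg-implies-rule on 2]
5. p3, 0   [neg-implies-rule on 2]
6. not p3, 0   [Box-rule on 4 via 0R0]
Accessibility: 0R0
Branch closes: p3 and not p3 both at 0.
Every branch closes (one shown): unsatisfiable in T, hence also in S4, S5 (every S4/S5-frame is a T-frame).

K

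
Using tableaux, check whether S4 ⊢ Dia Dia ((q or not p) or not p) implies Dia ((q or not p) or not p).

Tableau for the negation not (Dia Dia ((q or not p) or not p) implies Dia ((q or not p) or not p)):
1. not (Dia Dia ((q or not p) or not p) implies Dia ((q or not p) or not p)), u
2. Dia Dia ((q or not p) or not p), u
3. not Dia ((q or not p) or not p), u
4. not ((q or not p) or not p), u
5. not (q or not p), u
6. p, u
7. not q, u
8. Dia ((q or not p) or not p), v
9. not ((q or not p) or not p), v
10. not (q or not p), v
11. p, v
12. not q, v
13. (q or not p) or not p, w
14. not ((q or not p) or not p), w
15. not (q or not p), w
16. p, w
17. not q, w
18. q or not p, w
19. not p, w
Accessibility: uRu, uRv, uRw, vRv, vRw, wRw
Branch closes: p and not p both at w.
Every branch of the negation's tableau closes; the branch above is one of them.

Yes, valid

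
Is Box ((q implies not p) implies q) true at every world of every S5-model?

Tableau for the negation not Box ((q implies not p) implies q):
1. not Box ((q implies not p) implies q), u
2. not ((q implies not p) implies q), v
3. q implies not p, v
4. not q, v
5. not p, v
Accessibility: uRu, uRv, vRu, vRv
The negation has an open branch (countermodel exists).

No, not valid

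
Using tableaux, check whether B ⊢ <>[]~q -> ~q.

Valid in B

Tableau for the negation ~(<>[]~q -> ~q):
1. ~(<>[]~q -> ~q), w0
2. <>[]~q, w0   [~->-rule on 1]
3. q, w0   [~->-rule on 1]
4. []~q, w1   [<>-rule on 2: fresh world w1, w0Rw1]
5. ~q, w0   [[]-rule on 4 via w1Rw0]
Accessibility: w0Rw0, w0Rw1, w1Rw0, w1Rw1
Branch closes: q and ~q both at w0.
All branches of the negation close; one closing branch shown above.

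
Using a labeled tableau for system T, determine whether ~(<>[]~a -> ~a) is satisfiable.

Satisfiable

1. ~(<>[]~a -> ~a), 0
2. <>[]~a, 0   [~->-rule on 1]
3. a, 0   [~->-rule on 1]
4. []~a, 1   [<>-rule on 2: fresh world 1, 0R1]
5. ~a, 1   [[]-rule on 4 via 1R1]
Accessibility: 0R0, 0R1, 1R1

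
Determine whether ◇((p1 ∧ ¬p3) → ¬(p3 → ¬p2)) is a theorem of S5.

Tableau for the negation ¬◇((p1 ∧ ¬p3) → ¬(p3 → ¬p2)):
1. ¬◇((p1 ∧ ¬p3) → ¬(p3 → ¬p2)), u
2. ¬((p1 ∧ ¬p3) → ¬(p3 → ¬p2)), u   [¬◇-rule on 1 via uRu]
3. p1 ∧ ¬p3, u   [¬→-rule on 2]
4. p3 → ¬p2, u   [¬→-rule on 2]
5. p1, u   [∧-rule on 3]
6. ¬p3, u   [∧-rule on 3]
7. ¬p2, u   [→-rule on 4 (branches; this branch)]
Accessibility: uRu
The negation has an open branch (countermodel exists).

Invalid (countermodel exists)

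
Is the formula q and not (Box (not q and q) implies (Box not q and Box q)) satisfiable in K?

Unsatisfiable (every branch closes)

1. q and not (Box (not q and q) implies (Box not q and Box q)), w0
2. q, w0
3. not (Box (not q and q) implies (Box not q and Box q)), w0
4. Box (not q and q), w0
5. not (Box not q and Box q), w0
6. not Box q, w0
7. not q, w1
8. not q and q, w1
9. q, w1
Accessibility: w0Rw1
Branch closes: q and not q both at w1.
(One branch shown.) All branches close.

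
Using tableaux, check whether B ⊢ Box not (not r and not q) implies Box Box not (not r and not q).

No, not valid

Tableau for the negation not (Box not (not r and not q) implies Box Box not (not r and not q)):
1. not (Box not (not r and not q) implies Box Box not (not r and not q)), w0
2. Box not (not r and not q), w0
3. not Box Box not (not r and not q), w0
4. not (not r and not q), w0
5. q, w0
6. not Box not (not r and not q), w1
7. not (not r and not q), w1
8. q, w1
9. not r and not q, w2
10. not r, w2
11. not q, w2
Accessibility: w0Rw0, w0Rw1, w1Rw0, w1Rw1, w1Rw2, w2Rw1, w2Rw2
The negation has an open branch (countermodel exists).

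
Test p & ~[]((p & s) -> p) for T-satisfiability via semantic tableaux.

No, unsatisfiable

1. p & ~[]((p & s) -> p), u
2. p, u
3. ~[]((p & s) -> p), u
4. ~((p & s) -> p), v
5. p & s, v
6. ~p, v
7. p, v
8. s, v
Accessibility: uRu, uRv, vRv
Branch closes: p and ~p both at v.
All branches of the tableau close; one closing branch shown above.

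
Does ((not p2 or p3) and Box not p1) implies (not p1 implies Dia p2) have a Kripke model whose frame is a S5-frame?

Satisfiable (open branch found)

1. ((not p2 or p3) and Box not p1) implies (not p1 implies Dia p2), u
2. not p1 implies Dia p2, u
3. Dia p2, u
4. p2, v
Accessibility: uRu, uRv, vRu, vRv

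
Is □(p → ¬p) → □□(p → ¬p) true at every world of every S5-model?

Tableau for the negation ¬(□(p → ¬p) → □□(p → ¬p)):
1. ¬(□(p → ¬p) → □□(p → ¬p)), 0
2. □(p → ¬p), 0
3. ¬□□(p → ¬p), 0
4. p → ¬p, 0
5. ¬p, 0
6. ¬□(p → ¬p), 1
7. p → ¬p, 1
8. ¬p, 1
9. ¬(p → ¬p), 2
10. p, 2
11. p → ¬p, 2
12. ¬p, 2
Accessibility: 0R0, 0R1, 0R2, 1R0, 1R1, 1R2, 2R0, 2R1, 2R2
Branch closes: p and ¬p both at 2.
Every branch of the negation's tableau closes; the branch above is one of them.

Valid in S5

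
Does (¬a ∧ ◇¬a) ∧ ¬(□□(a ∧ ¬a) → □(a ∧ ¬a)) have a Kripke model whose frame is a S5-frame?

1. (¬a ∧ ◇¬a) ∧ ¬(□□(a ∧ ¬a) → □(a ∧ ¬a)), u
2. ¬a ∧ ◇¬a, u
3. ¬(□□(a ∧ ¬a) → □(a ∧ ¬a)), u
4. ¬a, u
5. ◇¬a, u
6. □□(a ∧ ¬a), u
7. ¬□(a ∧ ¬a), u
8. □(a ∧ ¬a), u
9. a ∧ ¬a, u
10. a, u
Accessibility: uRu
Branch closes: a and ¬a both at u.
(One branch shown.) All branches close.

No, unsatisfiable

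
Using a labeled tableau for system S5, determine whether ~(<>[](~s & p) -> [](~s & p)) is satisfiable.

1. ~(<>[](~s & p) -> [](~s & p)), 0
2. <>[](~s & p), 0
3. ~[](~s & p), 0
4. [](~s & p), 1
5. ~s & p, 0
6. ~s, 0
7. p, 0
8. ~s & p, 1
9. ~s, 1
10. p, 1
11. ~(~s & p), 2
12. ~s & p, 2
13. ~s, 2
14. p, 2
15. ~p, 2
Accessibility: 0R0, 0R1, 0R2, 1R0, 1R1, 1R2, 2R0, 2R1, 2R2
Branch closes: p and ~p both at 2.
(One branch shown.) All branches close.

Unsatisfiable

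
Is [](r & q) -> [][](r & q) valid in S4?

Tableau for the negation ~([](r & q) -> [][](r & q)):
1. ~([](r & q) -> [][](r & q)), w0
2. [](r & q), w0
3. ~[][](r & q), w0
4. r & q, w0
5. r, w0
6. q, w0
7. ~[](r & q), w1
8. r & q, w1
9. r, w1
10. q, w1
11. ~(r & q), w2
12. r & q, w2
13. r, w2
14. q, w2
15. ~q, w2
Accessibility: w0Rw0, w0Rw1, w0Rw2, w1Rw1, w1Rw2, w2Rw2
Branch closes: q and ~q both at w2.
Every branch of the negation's tableau closes; the branch above is one of them.

Yes, valid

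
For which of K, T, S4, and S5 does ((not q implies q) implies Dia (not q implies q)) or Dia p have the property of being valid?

T, S4, S5

K-tableau for the negation not (((not q implies q) implies Dia (not q implies q)) or Dia p):
1. not (((not q implies q) implies Dia (not q implies q)) or Dia p), 0
2. not ((not q implies q) implies Dia (not q implies q)), 0   [neg-or-rule on 1]
3. not Dia p, 0   [neg-or-rule on 1]
4. not q implies q, 0   [neg-implies-rule on 2]
5. not Dia (not q implies q), 0   [neg-implies-rule on 2]
6. q, 0   [implies-rule on 4 (branches; this branch)]
Complete open branch: countermodel on a K-frame, so not valid in K.
T-tableau for the negation not (((not q implies q) implies Dia (not q implies q)) or Dia p):
1. not (((not q implies q) implies Dia (not q implies q)) or Dia p), 0
2. not ((not q implies q) implies Dia (not q implies q)), 0   [neg-or-rule on 1]
3. not Dia p, 0   [neg-or-rule on 1]
4. not q implies q, 0   [neg-implies-rule on 2]
5. not Dia (not q implies q), 0   [neg-implies-rule on 2]
6. not p, 0   [neg-Dia-rule on 3 via 0R0]
7. not (not q implies q), 0   [neg-Dia-rule on 5 via 0R0]
8. not q, 0   [neg-implies-rule on 7]
9. q, 0   [implies-rule on 4 (branches; this branch)]
Accessibility: 0R0
Branch closes: q and not q both at 0.
Every branch closes (one shown): valid in T, hence also in S4, S5 (every theorem of T is a theorem of S4 and S5).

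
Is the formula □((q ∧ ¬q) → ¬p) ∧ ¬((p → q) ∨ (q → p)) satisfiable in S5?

No, unsatisfiable

1. □((q ∧ ¬q) → ¬p) ∧ ¬((p → q) ∨ (q → p)), u
2. □((q ∧ ¬q) → ¬p), u
3. ¬((p → q) ∨ (q → p)), u
4. ¬(p → q), u
5. ¬(q → p), u
6. p, u
7. ¬q, u
8. q, u
9. ¬p, u
Accessibility: uRu
Branch closes: q and ¬q both at u.
(One branch shown.) All branches close.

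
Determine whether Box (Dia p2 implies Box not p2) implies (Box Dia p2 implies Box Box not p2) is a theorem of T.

Tableau for the negation not (Box (Dia p2 implies Box not p2) implies (Box Dia p2 implies Box Box not p2)):
1. not (Box (Dia p2 implies Box not p2) implies (Box Dia p2 implies Box Box not p2)), w0
2. Box (Dia p2 implies Box not p2), w0   [neg-implies-rule on 1]
3. not (Box Dia p2 implies Box Box not p2), w0   [neg-implies-rule on 1]
4. Box Dia p2, w0   [neg-implies-rule on 3]
5. not Box Box not p2, w0   [neg-implies-rule on 3]
6. Dia p2 implies Box not p2, w0   [Box-rule on 2 via w0Rw0]
7. Dia p2, w0   [Box-rule on 4 via w0Rw0]
8. Box not p2, w0   [implies-rule on 6 (branches; this branch)]
9. not p2, w0   [Box-rule on 8 via w0Rw0]
10. not Box not p2, w1   [neg-Box-rule on 5: fresh world w1, w0Rw1]
11. Dia p2 implies Box not p2, w1   [Box-rule on 2 via w0Rw1]
12. Dia p2, w1   [Box-rule on 4 via w0Rw1]
13. not p2, w1   [Box-rule on 8 via w0Rw1]
14. Box not p2, w1   [implies-rule on 11 (branches; this branch)]
15. p2, w2   [Dia-rule on 7: fresh world w2, w0Rw2]
16. Dia p2 implies Box not p2, w2   [Box-rule on 2 via w0Rw2]
17. Dia p2, w2   [Box-rule on 4 via w0Rw2]
18. not p2, w2   [Box-rule on 8 via w0Rw2]
Accessibility: w0Rw0, w0Rw1, w0Rw2, w1Rw1, w2Rw2
Branch closes: p2 and not p2 both at w2.
All branches of the negation close; one closing branch shown above.

Valid in T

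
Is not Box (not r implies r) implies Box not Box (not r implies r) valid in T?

Invalid (countermodel exists)

Tableau for the negation not (not Box (not r implies r) implies Box not Box (not r implies r)):
1. not (not Box (not r implies r) implies Box not Box (not r implies r)), u
2. not Box (not r implies r), u
3. not Box not Box (not r implies r), u
4. not (not r implies r), v
5. not r, v
6. Box (not r implies r), w
7. not r implies r, w
8. r, w
Accessibility: uRu, uRv, uRw, vRv, wRw
The negation has an open branch (countermodel exists).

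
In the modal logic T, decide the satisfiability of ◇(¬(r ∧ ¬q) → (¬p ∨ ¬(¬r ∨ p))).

1. ◇(¬(r ∧ ¬q) → (¬p ∨ ¬(¬r ∨ p))), u
2. ¬(r ∧ ¬q) → (¬p ∨ ¬(¬r ∨ p)), v   [◇-rule on 1: fresh world v, uRv]
3. ¬p ∨ ¬(¬r ∨ p), v   [→-rule on 2 (branches; this branch)]
4. ¬(¬r ∨ p), v   [∨-rule on 3 (branches; this branch)]
5. r, v   [¬∨-rule on 4]
6. ¬p, v   [¬∨-rule on 4]
Accessibility: uRu, uRv, vRv

Satisfiable (open branch found)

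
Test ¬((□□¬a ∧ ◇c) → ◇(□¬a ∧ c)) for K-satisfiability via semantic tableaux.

Unsatisfiable (every branch closes)

1. ¬((□□¬a ∧ ◇c) → ◇(□¬a ∧ c)), w0
2. □□¬a ∧ ◇c, w0   [¬→-rule on 1]
3. ¬◇(□¬a ∧ c), w0   [¬→-rule on 1]
4. □□¬a, w0   [∧-rule on 2]
5. ◇c, w0   [∧-rule on 2]
6. c, w1   [◇-rule on 5: fresh world w1, w0Rw1]
7. ¬(□¬a ∧ c), w1   [¬◇-rule on 3 via w0Rw1]
8. □¬a, w1   [□-rule on 4 via w0Rw1]
9. ¬□¬a, w1   [¬∧-rule on 7 (branches; this branch)]
10. a, w2   [¬□-rule on 9: fresh world w2, w1Rw2]
11. ¬a, w2   [□-rule on 8 via w1Rw2]
Accessibility: w0Rw1, w1Rw2
Branch closes: a and ¬a both at w2.
(One branch shown.) All branches close.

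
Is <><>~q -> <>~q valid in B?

Tableau for the negation ~(<><>~q -> <>~q):
1. ~(<><>~q -> <>~q), w0
2. <><>~q, w0
3. ~<>~q, w0
4. q, w0
5. <>~q, w1
6. q, w1
7. ~q, w2
Accessibility: w0Rw0, w0Rw1, w1Rw0, w1Rw1, w1Rw2, w2Rw1, w2Rw2
The negation has an open branch (countermodel exists).

No, not valid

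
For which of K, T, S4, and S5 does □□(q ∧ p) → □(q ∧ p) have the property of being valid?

T-tableau for the negation ¬(□□(q ∧ p) → □(q ∧ p)):
1. ¬(□□(q ∧ p) → □(q ∧ p)), 0
2. □□(q ∧ p), 0
3. ¬□(q ∧ p), 0
4. □(q ∧ p), 0
5. q ∧ p, 0
6. q, 0
7. p, 0
8. ¬(q ∧ p), 1
9. □(q ∧ p), 1
10. q ∧ p, 1
11. q, 1
12. p, 1
13. ¬p, 1
Accessibility: 0R0, 0R1, 1R1
Branch closes: p and ¬p both at 1.
Every branch closes (one shown): valid in T, hence also in S4, S5 (every theorem of T is a theorem of S4 and S5).
K-tableau for the negation ¬(□□(q ∧ p) → □(q ∧ p)):
1. ¬(□□(q ∧ p) → □(q ∧ p)), 0
2. □□(q ∧ p), 0
3. ¬□(q ∧ p), 0
4. ¬(q ∧ p), 1
5. □(q ∧ p), 1
6. ¬p, 1
Accessibility: 0R1
Complete open branch: countermodel on a K-frame, so not valid in K.

T, S4, S5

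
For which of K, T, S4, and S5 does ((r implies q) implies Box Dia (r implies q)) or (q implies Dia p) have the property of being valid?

S5

S4-tableau for the negation not (((r implies q) implies Box Dia (r implies q)) or (q implies Dia p)):
1. not (((r implies q) implies Box Dia (r implies q)) or (q implies Dia p)), w0
2. not ((r implies q) implies Box Dia (r implies q)), w0   [neg-or-rule on 1]
3. not (q implies Dia p), w0   [neg-or-rule on 1]
4. r implies q, w0   [neg-implies-rule on 2]
5. not Box Dia (r implies q), w0   [neg-implies-rule on 2]
6. q, w0   [neg-implies-rule on 3]
7. not Dia p, w0   [neg-implies-rule on 3]
8. not p, w0   [neg-Dia-rule on 7 via w0Rw0]
9. not Dia (r implies q), w1   [neg-Box-rule on 5: fresh world w1, w0Rw1]
10. not p, w1   [neg-Dia-rule on 7 via w0Rw1]
11. not (r implies q), w1   [neg-Dia-rule on 9 via w1Rw1]
12. r, w1   [neg-implies-rule on 11]
13. not q, w1   [neg-implies-rule on 11]
Accessibility: w0Rw0, w0Rw1, w1Rw1
Complete open branch: countermodel on an S4-frame, so not valid in S4, nor in K, T (the same frame is also a K-frame and a T-frame).
S5-tableau for the negation not (((r implies q) implies Box Dia (r implies q)) or (q implies Dia p)):
1. not (((r implies q) implies Box Dia (r implies q)) or (q implies Dia p)), w0
2. not ((r implies q) implies Box Dia (r implies q)), w0   [neg-or-rule on 1]
3. not (q implies Dia p), w0   [neg-or-rule on 1]
4. r implies q, w0   [neg-implies-rule on 2]
5. not Box Dia (r implies q), w0   [neg-implies-rule on 2]
6. q, w0   [neg-implies-rule on 3]
7. not Dia p, w0   [neg-implies-rule on 3]
8. not p, w0   [neg-Dia-rule on 7 via w0Rw0]
9. not Dia (r implies q), w1   [neg-Box-rule on 5: fresh world w1, w0Rw1]
10. not p, w1   [neg-Dia-rule on 7 via w0Rw1]
11. not (r implies q), w0   [neg-Dia-rule on 9 via w1Rw0]
12. r, w0   [neg-implies-rule on 11]
13. not q, w0   [neg-implies-rule on 11]
Accessibility: w0Rw0, w0Rw1, w1Rw0, w1Rw1
Branch closes: q and not q both at w0.
Every branch closes (one shown): valid in S5.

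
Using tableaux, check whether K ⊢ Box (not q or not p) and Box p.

Invalid (countermodel exists)

Tableau for the negation not (Box (not q or not p) and Box p):
1. not (Box (not q or not p) and Box p), 0
2. not Box p, 0
3. not p, 1
Accessibility: 0R1
The negation has an open branch (countermodel exists).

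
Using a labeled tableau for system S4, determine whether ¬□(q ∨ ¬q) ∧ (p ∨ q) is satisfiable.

Unsatisfiable

1. ¬□(q ∨ ¬q) ∧ (p ∨ q), u
2. ¬□(q ∨ ¬q), u   [∧-rule on 1]
3. p ∨ q, u   [∧-rule on 1]
4. q, u   [∨-rule on 3 (branches; this branch)]
5. ¬(q ∨ ¬q), v   [¬□-rule on 2: fresh world v, uRv]
6. ¬q, v   [¬∨-rule on 5]
7. q, v   [¬∨-rule on 5]
Accessibility: uRu, uRv, vRv
Branch closes: q and ¬q both at v.
All branches of the tableau close; one closing branch shown above.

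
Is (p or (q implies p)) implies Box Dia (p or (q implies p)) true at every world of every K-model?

Not valid

Tableau for the negation not ((p or (q implies p)) implies Box Dia (p or (q implies p))):
1. not ((p or (q implies p)) implies Box Dia (p or (q implies p))), 0
2. p or (q implies p), 0
3. not Box Dia (p or (q implies p)), 0
4. q implies p, 0
5. p, 0
6. not Dia (p or (q implies p)), 1
Accessibility: 0R1
The negation has an open branch (countermodel exists).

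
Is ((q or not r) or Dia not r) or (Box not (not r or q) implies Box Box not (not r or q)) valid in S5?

Valid in S5

Tableau for the negation not (((q or not r) or Dia not r) or (Box not (not r or q) implies Box Box not (not r or q))):
1. not (((q or not r) or Dia not r) or (Box not (not r or q) implies Box Box not (not r or q))), w0
2. not ((q or not r) or Dia not r), w0
3. not (Box not (not r or q) implies Box Box not (not r or q)), w0
4. not (q or not r), w0
5. not Dia not r, w0
6. Box not (not r or q), w0
7. not Box Box not (not r or q), w0
8. not q, w0
9. r, w0
10. not (not r or q), w0
11. not Box not (not r or q), w1
12. r, w1
13. not (not r or q), w1
14. not q, w1
15. not r or q, w2
16. r, w2
17. not (not r or q), w2
18. not q, w2
19. q, w2
Accessibility: w0Rw0, w0Rw1, w0Rw2, w1Rw0, w1Rw1, w1Rw2, w2Rw0, w2Rw1, w2Rw2
Branch closes: q and not q both at w2.
All branches of the negation close; one closing branch shown above.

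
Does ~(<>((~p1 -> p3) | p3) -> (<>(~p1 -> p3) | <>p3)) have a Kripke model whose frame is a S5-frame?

No, unsatisfiable

1. ~(<>((~p1 -> p3) | p3) -> (<>(~p1 -> p3) | <>p3)), u
2. <>((~p1 -> p3) | p3), u
3. ~(<>(~p1 -> p3) | <>p3), u
4. ~<>(~p1 -> p3), u
5. ~<>p3, u
6. ~(~p1 -> p3), u
7. ~p1, u
8. ~p3, u
9. (~p1 -> p3) | p3, v
10. ~(~p1 -> p3), v
11. ~p1, v
12. ~p3, v
13. ~p1 -> p3, v
14. p3, v
Accessibility: uRu, uRv, vRu, vRv
Branch closes: p3 and ~p3 both at v.
(One branch shown.) All branches close.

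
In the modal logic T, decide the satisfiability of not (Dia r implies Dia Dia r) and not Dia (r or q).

1. not (Dia r implies Dia Dia r) and not Dia (r or q), 0
2. not (Dia r implies Dia Dia r), 0   [and-rule on 1]
3. not Dia (r or q), 0   [and-rule on 1]
4. Dia r, 0   [neg-implies-rule on 2]
5. not Dia Dia r, 0   [neg-implies-rule on 2]
6. not (r or q), 0   [neg-Dia-rule on 3 via 0R0]
7. not r, 0   [neg-or-rule on 6]
8. not q, 0   [neg-or-rule on 6]
9. not Dia r, 0   [neg-Dia-rule on 5 via 0R0]
10. r, 1   [Dia-rule on 4: fresh world 1, 0R1]
11. not (r or q), 1   [neg-Dia-rule on 3 via 0R1]
12. not r, 1   [neg-or-rule on 11]
13. not q, 1   [neg-or-rule on 11]
Accessibility: 0R0, 0R1, 1R1
Branch closes: r and not r both at 1.
All branches of the tableau close; one closing branch shown above.

Unsatisfiable (every branch closes)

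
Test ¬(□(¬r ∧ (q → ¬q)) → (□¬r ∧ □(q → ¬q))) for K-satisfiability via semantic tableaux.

Unsatisfiable

1. ¬(□(¬r ∧ (q → ¬q)) → (□¬r ∧ □(q → ¬q))), w0
2. □(¬r ∧ (q → ¬q)), w0   [¬→-rule on 1]
3. ¬(□¬r ∧ □(q → ¬q)), w0   [¬→-rule on 1]
4. ¬□(q → ¬q), w0   [¬∧-rule on 3 (branches; this branch)]
5. ¬(q → ¬q), w1   [¬□-rule on 4: fresh world w1, w0Rw1]
6. q, w1   [¬→-rule on 5]
7. ¬r ∧ (q → ¬q), w1   [□-rule on 2 via w0Rw1]
8. ¬r, w1   [∧-rule on 7]
9. q → ¬q, w1   [∧-rule on 7]
10. ¬q, w1   [→-rule on 9 (branches; this branch)]
Accessibility: w0Rw1
Branch closes: q and ¬q both at w1.
All branches of the tableau close; one closing branch shown above.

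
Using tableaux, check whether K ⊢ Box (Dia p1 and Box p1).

Not valid

Tableau for the negation not Box (Dia p1 and Box p1):
1. not Box (Dia p1 and Box p1), 0
2. not (Dia p1 and Box p1), 1   [neg-Box-rule on 1: fresh world 1, 0R1]
3. not Box p1, 1   [neg-and-rule on 2 (branches; this branch)]
4. not p1, 2   [neg-Box-rule on 3: fresh world 2, 1R2]
Accessibility: 0R1, 1R2
The negation has an open branch (countermodel exists).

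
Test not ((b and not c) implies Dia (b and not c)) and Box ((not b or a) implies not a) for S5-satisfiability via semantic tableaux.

No, unsatisfiable

1. not ((b and not c) implies Dia (b and not c)) and Box ((not b or a) implies not a), u
2. not ((b and not c) implies Dia (b and not c)), u
3. Box ((not b or a) implies not a), u
4. b and not c, u
5. not Dia (b and not c), u
6. b, u
7. not c, u
8. (not b or a) implies not a, u
9. not (b and not c), u
10. not (not b or a), u
11. not a, u
12. c, u
Accessibility: uRu
Branch closes: c and not c both at u.
All branches of the tableau close; one closing branch shown above.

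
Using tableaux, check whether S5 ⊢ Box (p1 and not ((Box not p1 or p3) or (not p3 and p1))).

No, not valid

Tableau for the negation not Box (p1 and not ((Box not p1 or p3) or (not p3 and p1))):
1. not Box (p1 and not ((Box not p1 or p3) or (not p3 and p1))), 0
2. not (p1 and not ((Box not p1 or p3) or (not p3 and p1))), 1
3. (Box not p1 or p3) or (not p3 and p1), 1
4. not p3 and p1, 1
5. not p3, 1
6. p1, 1
Accessibility: 0R0, 0R1, 1R0, 1R1
The negation has an open branch (countermodel exists).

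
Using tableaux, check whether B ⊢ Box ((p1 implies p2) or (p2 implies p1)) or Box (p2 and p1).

Tableau for the negation not (Box ((p1 implies p2) or (p2 implies p1)) or Box (p2 and p1)):
1. not (Box ((p1 implies p2) or (p2 implies p1)) or Box (p2 and p1)), w0
2. not Box ((p1 implies p2) or (p2 implies p1)), w0   [neg-or-rule on 1]
3. not Box (p2 and p1), w0   [neg-or-rule on 1]
4. not ((p1 implies p2) or (p2 implies p1)), w1   [neg-Box-rule on 2: fresh world w1, w0Rw1]
5. not (p1 implies p2), w1   [neg-or-rule on 4]
6. not (p2 implies p1), w1   [neg-or-rule on 4]
7. p1, w1   [neg-implies-rule on 5]
8. not p2, w1   [neg-implies-rule on 5]
9. p2, w1   [neg-implies-rule on 6]
10. not p1, w1   [neg-implies-rule on 6]
Accessibility: w0Rw0, w0Rw1, w1Rw0, w1Rw1
Branch closes: p2 and not p2 both at w1.
All branches of the negation close; one closing branch shown above.

Valid in B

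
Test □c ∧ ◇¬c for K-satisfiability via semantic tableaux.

Unsatisfiable

1. □c ∧ ◇¬c, 0
2. □c, 0
3. ◇¬c, 0
4. ¬c, 1
5. c, 1
Accessibility: 0R1
Branch closes: c and ¬c both at 1.
(One branch shown.) All branches close.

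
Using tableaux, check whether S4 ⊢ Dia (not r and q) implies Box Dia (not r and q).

Not valid

Tableau for the negation not (Dia (not r and q) implies Box Dia (not r and q)):
1. not (Dia (not r and q) implies Box Dia (not r and q)), 0
2. Dia (not r and q), 0   [neg-implies-rule on 1]
3. not Box Dia (not r and q), 0   [neg-implies-rule on 1]
4. not r and q, 1   [Dia-rule on 2: fresh world 1, 0R1]
5. not r, 1   [and-rule on 4]
6. q, 1   [and-rule on 4]
7. not Dia (not r and q), 2   [neg-Box-rule on 3: fresh world 2, 0R2]
8. not (not r and q), 2   [neg-Dia-rule on 7 via 2R2]
9. not q, 2   [neg-and-rule on 8 (branches; this branch)]
Accessibility: 0R0, 0R1, 0R2, 1R1, 2R2
The negation has an open branch (countermodel exists).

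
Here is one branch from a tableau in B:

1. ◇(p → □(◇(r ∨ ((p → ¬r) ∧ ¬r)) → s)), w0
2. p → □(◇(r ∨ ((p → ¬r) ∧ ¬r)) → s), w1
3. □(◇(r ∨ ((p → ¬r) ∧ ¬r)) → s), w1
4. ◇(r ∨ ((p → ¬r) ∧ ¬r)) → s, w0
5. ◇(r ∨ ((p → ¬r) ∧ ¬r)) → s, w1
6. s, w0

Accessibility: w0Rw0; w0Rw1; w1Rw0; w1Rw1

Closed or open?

No, open

No atom appears with both signs at the same world.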